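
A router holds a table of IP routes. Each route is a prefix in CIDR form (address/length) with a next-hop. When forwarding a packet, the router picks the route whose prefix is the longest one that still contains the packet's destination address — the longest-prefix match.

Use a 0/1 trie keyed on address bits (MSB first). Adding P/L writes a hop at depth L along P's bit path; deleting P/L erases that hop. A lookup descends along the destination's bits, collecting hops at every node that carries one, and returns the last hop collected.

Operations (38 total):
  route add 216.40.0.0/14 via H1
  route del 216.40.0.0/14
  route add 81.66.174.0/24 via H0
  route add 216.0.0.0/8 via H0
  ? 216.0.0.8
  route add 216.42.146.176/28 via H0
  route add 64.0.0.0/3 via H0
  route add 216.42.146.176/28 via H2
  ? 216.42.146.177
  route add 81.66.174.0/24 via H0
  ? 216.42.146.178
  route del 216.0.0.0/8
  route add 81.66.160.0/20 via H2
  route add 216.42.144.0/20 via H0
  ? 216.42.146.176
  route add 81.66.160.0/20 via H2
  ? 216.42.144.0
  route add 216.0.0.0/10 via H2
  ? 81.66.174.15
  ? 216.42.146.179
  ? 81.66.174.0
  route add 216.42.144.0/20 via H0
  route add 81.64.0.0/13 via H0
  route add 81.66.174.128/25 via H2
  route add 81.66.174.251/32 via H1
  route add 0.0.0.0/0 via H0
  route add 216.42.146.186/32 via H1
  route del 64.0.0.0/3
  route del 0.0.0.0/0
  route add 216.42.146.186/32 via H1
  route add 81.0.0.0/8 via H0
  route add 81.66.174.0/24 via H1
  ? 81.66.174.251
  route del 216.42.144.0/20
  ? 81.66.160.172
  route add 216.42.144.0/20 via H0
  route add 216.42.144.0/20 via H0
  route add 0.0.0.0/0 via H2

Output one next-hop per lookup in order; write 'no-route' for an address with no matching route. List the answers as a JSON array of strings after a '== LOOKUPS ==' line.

Trace:
  + 216.40.0.0/14 (H1) depth=14
  del 216.40.0.0/14 (clear depth 14)
  + 81.66.174.0/24 (H0) depth=24
  + 216.0.0.0/8 (H0) depth=8
  Q 216.0.0.8: descend 1101100000 ; hops seen [H0] ; pick H0
  + 216.42.146.176/28 (H0) depth=28
  + 64.0.0.0/3 (H0) depth=3
  + 216.42.146.176/28 (H2) depth=28
  Q 216.42.146.177: descend 1101100000101010100100101011 ; hops seen [H0,H2] ; pick H2
  + 81.66.174.0/24 (H0) depth=24
  Q 216.42.146.178: descend 1101100000101010100100101011 ; hops seen [H0,H2] ; pick H2
  del 216.0.0.0/8 (clear depth 8)
  + 81.66.160.0/20 (H2) depth=20
  + 216.42.144.0/20 (H0) depth=20
  Q 216.42.146.176: descend 1101100000101010100100101011 ; hops seen [H0,H2] ; pick H2
  + 81.66.160.0/20 (H2) depth=20
  Q 216.42.144.0: descend 1101100000101010100100 ; hops seen [H0] ; pick H0
  + 216.0.0.0/10 (H2) depth=10
  Q 81.66.174.15: descend 010100010100001010101110 ; hops seen [H0,H2,H0] ; pick H0
  Q 216.42.146.179: descend 1101100000101010100100101011 ; hops seen [H2,H0,H2] ; pick H2
  Q 81.66.174.0: descend 010100010100001010101110 ; hops seen [H0,H2,H0] ; pick H0
  + 216.42.144.0/20 (H0) depth=20
  + 81.64.0.0/13 (H0) depth=13
  + 81.66.174.128/25 (H2) depth=25
  + 81.66.174.251/32 (H1) depth=32
  + 0.0.0.0/0 (H0) depth=0
  + 216.42.146.186/32 (H1) depth=32
  del 64.0.0.0/3 (clear depth 3)
  del 0.0.0.0/0 (clear depth 0)
  + 216.42.146.186/32 (H1) depth=32
  + 81.0.0.0/8 (H0) depth=8
  + 81.66.174.0/24 (H1) depth=24
  Q 81.66.174.251: descend 01010001010000101010111011111011 ; hops seen [H0,H0,H2,H1,H2,H1] ; pick H1
  del 216.42.144.0/20 (clear depth 20)
  Q 81.66.160.172: descend 01010001010000101010 ; hops seen [H0,H0,H2] ; pick H2
  + 216.42.144.0/20 (H0) depth=20
  + 216.42.144.0/20 (H0) depth=20
  + 0.0.0.0/0 (H2) depth=0

== LOOKUPS ==
["H0","H2","H2","H2","H0","H0","H2","H0","H1","H2"]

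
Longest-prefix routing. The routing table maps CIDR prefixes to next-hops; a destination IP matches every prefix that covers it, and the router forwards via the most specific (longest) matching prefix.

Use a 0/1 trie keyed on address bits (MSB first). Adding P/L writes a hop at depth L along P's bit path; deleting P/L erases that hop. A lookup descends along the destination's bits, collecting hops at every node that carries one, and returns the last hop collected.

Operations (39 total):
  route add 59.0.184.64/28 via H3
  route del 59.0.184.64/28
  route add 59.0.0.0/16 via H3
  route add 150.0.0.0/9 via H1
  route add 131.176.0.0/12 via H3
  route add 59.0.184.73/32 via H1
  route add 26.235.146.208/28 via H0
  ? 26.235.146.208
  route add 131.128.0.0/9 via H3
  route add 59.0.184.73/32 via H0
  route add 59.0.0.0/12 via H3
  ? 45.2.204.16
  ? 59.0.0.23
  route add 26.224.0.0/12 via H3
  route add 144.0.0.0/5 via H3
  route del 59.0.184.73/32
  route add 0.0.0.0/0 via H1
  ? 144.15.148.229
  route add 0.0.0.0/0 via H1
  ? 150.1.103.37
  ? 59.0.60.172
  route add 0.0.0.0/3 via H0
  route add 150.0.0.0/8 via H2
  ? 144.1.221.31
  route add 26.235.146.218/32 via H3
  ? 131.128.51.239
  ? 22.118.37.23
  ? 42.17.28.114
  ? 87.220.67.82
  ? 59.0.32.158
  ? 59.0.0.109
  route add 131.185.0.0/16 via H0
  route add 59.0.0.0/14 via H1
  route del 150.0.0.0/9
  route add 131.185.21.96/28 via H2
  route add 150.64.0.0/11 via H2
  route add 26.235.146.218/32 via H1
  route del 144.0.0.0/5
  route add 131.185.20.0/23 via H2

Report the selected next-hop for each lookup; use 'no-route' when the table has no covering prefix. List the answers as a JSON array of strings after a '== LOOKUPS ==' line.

Trace:
  + 59.0.184.64/28 (H3) depth=28
  - 59.0.184.64/28 clear@28
  + 59.0.0.0/16 (H3) depth=16
  + 150.0.0.0/9 (H1) depth=9
  + 131.176.0.0/12 (H3) depth=12
  + 59.0.184.73/32 (H1) depth=32
  + 26.235.146.208/28 (H0) depth=28
  ? 26.235.146.208  path d0:-→d1:-→d2:-→d3:-→d4:-→d5:-→d6:-→d7:-→d8:-→d9:-→d10:-→d11:-→d12:-→d13:-→d14:-→d15:-→d16:-→d17:-→d18:-→d19:-→d20:-→d21:-→d22:-→d23:-→d24:-→d25:-→d26:-→d27:-→d28:H0  best=H0
  + 131.128.0.0/9 (H3) depth=9
  + 59.0.184.73/32 (H0) depth=32
  + 59.0.0.0/12 (H3) depth=12
  ? 45.2.204.16  path d0:-→d1:-→d2:-→d3:-  best=no-route
  ? 59.0.0.23  path d0:-→d1:-→d2:-→d3:-→d4:-→d5:-→d6:-→d7:-→d8:-→d9:-→d10:-→d11:-→d12:H3→d13:-→d14:-→d15:-→d16:H3  best=H3
  + 26.224.0.0/12 (H3) depth=12
  + 144.0.0.0/5 (H3) depth=5
  - 59.0.184.73/32 clear@32
  + 0.0.0.0/0 (H1) depth=0
  ? 144.15.148.229  path d0:H1→d1:-→d2:-→d3:-→d4:-→d5:H3  best=H3
  + 0.0.0.0/0 (H1) depth=0
  ? 150.1.103.37  path d0:H1→d1:-→d2:-→d3:-→d4:-→d5:H3→d6:-→d7:-→d8:-→d9:H1  best=H1
  ? 59.0.60.172  path d0:H1→d1:-→d2:-→d3:-→d4:-→d5:-→d6:-→d7:-→d8:-→d9:-→d10:-→d11:-→d12:H3→d13:-→d14:-→d15:-→d16:H3  best=H3
  + 0.0.0.0/3 (H0) depth=3
  + 150.0.0.0/8 (H2) depth=8
  ? 144.1.221.31  path d0:H1→d1:-→d2:-→d3:-→d4:-→d5:H3  best=H3
  + 26.235.146.218/32 (H3) depth=32
  ? 131.128.51.239  path d0:H1→d1:-→d2:-→d3:-→d4:-→d5:-→d6:-→d7:-→d8:-→d9:H3→d10:-  best=H3
  ? 22.118.37.23  path d0:H1→d1:-→d2:-→d3:H0→d4:-  best=H0
  ? 42.17.28.114  path d0:H1→d1:-→d2:-→d3:-  best=H1
  ? 87.220.67.82  path d0:H1→d1:-  best=H1
  ? 59.0.32.158  path d0:H1→d1:-→d2:-→d3:-→d4:-→d5:-→d6:-→d7:-→d8:-→d9:-→d10:-→d11:-→d12:H3→d13:-→d14:-→d15:-→d16:H3  best=H3
  ? 59.0.0.109  path d0:H1→d1:-→d2:-→d3:-→d4:-→d5:-→d6:-→d7:-→d8:-→d9:-→d10:-→d11:-→d12:H3→d13:-→d14:-→d15:-→d16:H3  best=H3
  + 131.185.0.0/16 (H0) depth=16
  + 59.0.0.0/14 (H1) depth=14
  - 150.0.0.0/9 clear@9
  + 131.185.21.96/28 (H2) depth=28
  + 150.64.0.0/11 (H2) depth=11
  + 26.235.146.218/32 (H1) depth=32
  - 144.0.0.0/5 clear@5
  + 131.185.20.0/23 (H2) depth=23

== LOOKUPS ==
["H0","no-route","H3","H3","H1","H3","H3","H3","H0","H1","H1","H3","H3"]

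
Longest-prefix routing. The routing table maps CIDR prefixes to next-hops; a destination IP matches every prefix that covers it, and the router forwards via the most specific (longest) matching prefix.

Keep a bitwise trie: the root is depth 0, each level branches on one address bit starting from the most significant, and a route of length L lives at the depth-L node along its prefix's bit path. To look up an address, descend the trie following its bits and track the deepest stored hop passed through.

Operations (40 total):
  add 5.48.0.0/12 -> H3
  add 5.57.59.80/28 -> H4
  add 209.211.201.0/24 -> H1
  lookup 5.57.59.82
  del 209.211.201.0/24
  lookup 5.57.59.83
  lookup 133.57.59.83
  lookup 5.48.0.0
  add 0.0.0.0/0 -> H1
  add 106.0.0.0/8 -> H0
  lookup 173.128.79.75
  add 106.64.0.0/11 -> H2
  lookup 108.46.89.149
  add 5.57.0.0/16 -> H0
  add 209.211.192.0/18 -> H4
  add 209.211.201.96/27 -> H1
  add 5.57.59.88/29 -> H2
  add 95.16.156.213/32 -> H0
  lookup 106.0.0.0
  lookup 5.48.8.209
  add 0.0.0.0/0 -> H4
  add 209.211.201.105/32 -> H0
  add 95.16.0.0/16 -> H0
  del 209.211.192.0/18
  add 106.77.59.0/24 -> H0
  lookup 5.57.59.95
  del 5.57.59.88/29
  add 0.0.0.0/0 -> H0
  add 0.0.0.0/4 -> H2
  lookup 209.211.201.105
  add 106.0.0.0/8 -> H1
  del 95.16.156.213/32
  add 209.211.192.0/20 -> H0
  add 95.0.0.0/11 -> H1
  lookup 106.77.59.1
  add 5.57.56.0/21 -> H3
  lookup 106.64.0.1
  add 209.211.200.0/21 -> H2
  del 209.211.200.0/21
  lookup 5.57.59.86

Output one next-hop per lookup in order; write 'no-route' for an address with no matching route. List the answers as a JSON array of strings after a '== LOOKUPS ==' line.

Process each operation:
  + 5.48.0.0/12 (H3) depth=12
  + 5.57.59.80/28 (H4) depth=28
  + 209.211.201.0/24 (H1) depth=24
  Q 5.57.59.82: descend 0000010100111001001110110101 ; hops seen [H3,H4] ; pick H4
  del 209.211.201.0/24 (clear depth 24)
  Q 5.57.59.83: descend 0000010100111001001110110101 ; hops seen [H3,H4] ; pick H4
  Q 133.57.59.83: descend 1 ; hops seen [∅] ; pick no-route
  Q 5.48.0.0: descend 000001010011 ; hops seen [H3] ; pick H3
  + 0.0.0.0/0 (H1) depth=0
  + 106.0.0.0/8 (H0) depth=8
  Q 173.128.79.75: descend 1 ; hops seen [H1] ; pick H1
  + 106.64.0.0/11 (H2) depth=11
  Q 108.46.89.149: descend 01101 ; hops seen [H1] ; pick H1
  + 5.57.0.0/16 (H0) depth=16
  + 209.211.192.0/18 (H4) depth=18
  + 209.211.201.96/27 (H1) depth=27
  + 5.57.59.88/29 (H2) depth=29
  + 95.16.156.213/32 (H0) depth=32
  Q 106.0.0.0: descend 011010100 ; hops seen [H1,H0] ; pick H0
  Q 5.48.8.209: descend 000001010011 ; hops seen [H1,H3] ; pick H3
  + 0.0.0.0/0 (H4) depth=0
  + 209.211.201.105/32 (H0) depth=32
  + 95.16.0.0/16 (H0) depth=16
  del 209.211.192.0/18 (clear depth 18)
  + 106.77.59.0/24 (H0) depth=24
  Q 5.57.59.95: descend 00000101001110010011101101011 ; hops seen [H4,H3,H0,H4,H2] ; pick H2
  del 5.57.59.88/29 (clear depth 29)
  + 0.0.0.0/0 (H0) depth=0
  + 0.0.0.0/4 (H2) depth=4
  Q 209.211.201.105: descend 11010001110100111100100101101001 ; hops seen [H0,H1,H0] ; pick H0
  + 106.0.0.0/8 (H1) depth=8
  del 95.16.156.213/32 (clear depth 32)
  + 209.211.192.0/20 (H0) depth=20
  + 95.0.0.0/11 (H1) depth=11
  Q 106.77.59.1: descend 011010100100110100111011 ; hops seen [H0,H1,H2,H0] ; pick H0
  + 5.57.56.0/21 (H3) depth=21
  Q 106.64.0.1: descend 011010100100 ; hops seen [H0,H1,H2] ; pick H2
  + 209.211.200.0/21 (H2) depth=21
  del 209.211.200.0/21 (clear depth 21)
  Q 5.57.59.86: descend 0000010100111001001110110101 ; hops seen [H0,H2,H3,H0,H3,H4] ; pick H4

== LOOKUPS ==
["H4","H4","no-route","H3","H1","H1","H0","H3","H2","H0","H0","H2","H4"]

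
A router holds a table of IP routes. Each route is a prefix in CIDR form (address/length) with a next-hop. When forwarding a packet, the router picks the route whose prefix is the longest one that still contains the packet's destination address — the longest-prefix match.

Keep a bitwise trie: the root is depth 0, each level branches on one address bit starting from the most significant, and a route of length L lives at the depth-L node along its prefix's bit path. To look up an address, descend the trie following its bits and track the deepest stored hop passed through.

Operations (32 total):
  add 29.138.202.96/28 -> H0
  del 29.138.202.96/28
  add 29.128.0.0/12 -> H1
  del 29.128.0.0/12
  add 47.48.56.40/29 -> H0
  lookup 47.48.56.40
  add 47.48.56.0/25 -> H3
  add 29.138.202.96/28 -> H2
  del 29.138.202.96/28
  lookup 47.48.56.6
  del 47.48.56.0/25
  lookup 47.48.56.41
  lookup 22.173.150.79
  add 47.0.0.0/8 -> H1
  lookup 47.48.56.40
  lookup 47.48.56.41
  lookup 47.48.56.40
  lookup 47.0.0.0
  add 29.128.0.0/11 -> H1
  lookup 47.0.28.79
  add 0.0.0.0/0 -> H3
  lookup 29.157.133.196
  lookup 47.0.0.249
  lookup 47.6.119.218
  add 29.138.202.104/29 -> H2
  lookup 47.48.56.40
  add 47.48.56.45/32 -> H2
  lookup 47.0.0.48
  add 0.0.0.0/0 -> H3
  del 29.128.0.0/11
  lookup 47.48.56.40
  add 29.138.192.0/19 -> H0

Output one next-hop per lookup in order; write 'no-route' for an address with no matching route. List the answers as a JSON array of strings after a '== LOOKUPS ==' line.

Trace:
  + 29.138.202.96/28 (H0) depth=28
  - 29.138.202.96/28 clear@28
  + 29.128.0.0/12 (H1) depth=12
  - 29.128.0.0/12 clear@12
  + 47.48.56.40/29 (H0) depth=29
  ? 47.48.56.40  path d0:-→d1:-→d2:-→d3:-→d4:-→d5:-→d6:-→d7:-→d8:-→d9:-→d10:-→d11:-→d12:-→d13:-→d14:-→d15:-→d16:-→d17:-→d18:-→d19:-→d20:-→d21:-→d22:-→d23:-→d24:-→d25:-→d26:-→d27:-→d28:-→d29:H0  best=H0
  + 47.48.56.0/25 (H3) depth=25
  + 29.138.202.96/28 (H2) depth=28
  - 29.138.202.96/28 clear@28
  ? 47.48.56.6  path d0:-→d1:-→d2:-→d3:-→d4:-→d5:-→d6:-→d7:-→d8:-→d9:-→d10:-→d11:-→d12:-→d13:-→d14:-→d15:-→d16:-→d17:-→d18:-→d19:-→d20:-→d21:-→d22:-→d23:-→d24:-→d25:H3→d26:-  best=H3
  - 47.48.56.0/25 clear@25
  ? 47.48.56.41  path d0:-→d1:-→d2:-→d3:-→d4:-→d5:-→d6:-→d7:-→d8:-→d9:-→d10:-→d11:-→d12:-→d13:-→d14:-→d15:-→d16:-→d17:-→d18:-→d19:-→d20:-→d21:-→d22:-→d23:-→d24:-→d25:-→d26:-→d27:-→d28:-→d29:H0  best=H0
  ? 22.173.150.79  path d0:-→d1:-→d2:-→d3:-→d4:-  best=no-route
  + 47.0.0.0/8 (H1) depth=8
  ? 47.48.56.40  path d0:-→d1:-→d2:-→d3:-→d4:-→d5:-→d6:-→d7:-→d8:H1→d9:-→d10:-→d11:-→d12:-→d13:-→d14:-→d15:-→d16:-→d17:-→d18:-→d19:-→d20:-→d21:-→d22:-→d23:-→d24:-→d25:-→d26:-→d27:-→d28:-→d29:H0  best=H0
  ? 47.48.56.41  path d0:-→d1:-→d2:-→d3:-→d4:-→d5:-→d6:-→d7:-→d8:H1→d9:-→d10:-→d11:-→d12:-→d13:-→d14:-→d15:-→d16:-→d17:-→d18:-→d19:-→d20:-→d21:-→d22:-→d23:-→d24:-→d25:-→d26:-→d27:-→d28:-→d29:H0  best=H0
  ? 47.48.56.40  path d0:-→d1:-→d2:-→d3:-→d4:-→d5:-→d6:-→d7:-→d8:H1→d9:-→d10:-→d11:-→d12:-→d13:-→d14:-→d15:-→d16:-→d17:-→d18:-→d19:-→d20:-→d21:-→d22:-→d23:-→d24:-→d25:-→d26:-→d27:-→d28:-→d29:H0  best=H0
  ? 47.0.0.0  path d0:-→d1:-→d2:-→d3:-→d4:-→d5:-→d6:-→d7:-→d8:H1→d9:-→d10:-  best=H1
  + 29.128.0.0/11 (H1) depth=11
  ? 47.0.28.79  path d0:-→d1:-→d2:-→d3:-→d4:-→d5:-→d6:-→d7:-→d8:H1→d9:-→d10:-  best=H1
  + 0.0.0.0/0 (H3) depth=0
  ? 29.157.133.196  path d0:H3→d1:-→d2:-→d3:-→d4:-→d5:-→d6:-→d7:-→d8:-→d9:-→d10:-→d11:H1  best=H1
  ? 47.0.0.249  path d0:H3→d1:-→d2:-→d3:-→d4:-→d5:-→d6:-→d7:-→d8:H1→d9:-→d10:-  best=H1
  ? 47.6.119.218  path d0:H3→d1:-→d2:-→d3:-→d4:-→d5:-→d6:-→d7:-→d8:H1→d9:-→d10:-  best=H1
  + 29.138.202.104/29 (H2) depth=29
  ? 47.48.56.40  path d0:H3→d1:-→d2:-→d3:-→d4:-→d5:-→d6:-→d7:-→d8:H1→d9:-→d10:-→d11:-→d12:-→d13:-→d14:-→d15:-→d16:-→d17:-→d18:-→d19:-→d20:-→d21:-→d22:-→d23:-→d24:-→d25:-→d26:-→d27:-→d28:-→d29:H0  best=H0
  + 47.48.56.45/32 (H2) depth=32
  ? 47.0.0.48  path d0:H3→d1:-→d2:-→d3:-→d4:-→d5:-→d6:-→d7:-→d8:H1→d9:-→d10:-  best=H1
  + 0.0.0.0/0 (H3) depth=0
  - 29.128.0.0/11 clear@11
  ? 47.48.56.40  path d0:H3→d1:-→d2:-→d3:-→d4:-→d5:-→d6:-→d7:-→d8:H1→d9:-→d10:-→d11:-→d12:-→d13:-→d14:-→d15:-→d16:-→d17:-→d18:-→d19:-→d20:-→d21:-→d22:-→d23:-→d24:-→d25:-→d26:-→d27:-→d28:-→d29:H0  best=H0
  + 29.138.192.0/19 (H0) depth=19

== LOOKUPS ==
["H0","H3","H0","no-route","H0","H0","H0","H1","H1","H1","H1","H1","H0","H1","H0"]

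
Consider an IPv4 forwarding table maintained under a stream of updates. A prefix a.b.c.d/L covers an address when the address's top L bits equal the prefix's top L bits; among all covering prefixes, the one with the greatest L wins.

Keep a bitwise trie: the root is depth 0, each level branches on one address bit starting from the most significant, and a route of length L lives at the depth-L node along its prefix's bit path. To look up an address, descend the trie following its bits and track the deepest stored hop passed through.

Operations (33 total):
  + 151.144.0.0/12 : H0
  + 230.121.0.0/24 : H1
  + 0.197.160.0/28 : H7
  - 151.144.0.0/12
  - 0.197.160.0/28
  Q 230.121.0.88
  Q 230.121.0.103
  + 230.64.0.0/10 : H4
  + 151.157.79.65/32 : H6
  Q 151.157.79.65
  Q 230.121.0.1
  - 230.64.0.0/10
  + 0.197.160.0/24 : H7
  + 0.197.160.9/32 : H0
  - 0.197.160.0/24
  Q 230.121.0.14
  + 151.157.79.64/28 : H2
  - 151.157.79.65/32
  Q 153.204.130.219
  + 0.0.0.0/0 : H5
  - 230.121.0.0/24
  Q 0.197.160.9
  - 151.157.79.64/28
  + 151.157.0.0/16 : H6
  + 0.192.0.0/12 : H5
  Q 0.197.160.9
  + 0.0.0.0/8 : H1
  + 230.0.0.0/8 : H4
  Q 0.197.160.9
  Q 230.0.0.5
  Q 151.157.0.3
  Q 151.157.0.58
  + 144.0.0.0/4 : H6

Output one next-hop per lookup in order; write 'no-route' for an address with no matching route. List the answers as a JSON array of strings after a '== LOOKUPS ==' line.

Apply in order:
  add 151.144.0.0/12 -> H0 at depth 12
  add 230.121.0.0/24 -> H1 at depth 24
  add 0.197.160.0/28 -> H7 at depth 28
  - 151.144.0.0/12 clear@12
  - 0.197.160.0/28 clear@28
  Q 230.121.0.88: descend 111001100111100100000000 ; hops seen [H1] ; pick H1
  Q 230.121.0.103: descend 111001100111100100000000 ; hops seen [H1] ; pick H1
  add 230.64.0.0/10 -> H4 at depth 10
  add 151.157.79.65/32 -> H6 at depth 32
  Q 151.157.79.65: descend 10010111100111010100111101000001 ; hops seen [H6] ; pick H6
  Q 230.121.0.1: descend 111001100111100100000000 ; hops seen [H4,H1] ; pick H1
  - 230.64.0.0/10 clear@10
  add 0.197.160.0/24 -> H7 at depth 24
  add 0.197.160.9/32 -> H0 at depth 32
  - 0.197.160.0/24 clear@24
  Q 230.121.0.14: descend 111001100111100100000000 ; hops seen [H1] ; pick H1
  add 151.157.79.64/28 -> H2 at depth 28
  - 151.157.79.65/32 clear@32
  Q 153.204.130.219: descend 1001 ; hops seen [∅] ; pick no-route
  add 0.0.0.0/0 -> H5 at depth 0
  - 230.121.0.0/24 clear@24
  Q 0.197.160.9: descend 00000000110001011010000000001001 ; hops seen [H5,H0] ; pick H0
  - 151.157.79.64/28 clear@28
  add 151.157.0.0/16 -> H6 at depth 16
  add 0.192.0.0/12 -> H5 at depth 12
  Q 0.197.160.9: descend 00000000110001011010000000001001 ; hops seen [H5,H5,H0] ; pick H0
  add 0.0.0.0/8 -> H1 at depth 8
  add 230.0.0.0/8 -> H4 at depth 8
  Q 0.197.160.9: descend 00000000110001011010000000001001 ; hops seen [H5,H1,H5,H0] ; pick H0
  Q 230.0.0.5: descend 111001100 ; hops seen [H5,H4] ; pick H4
  Q 151.157.0.3: descend 10010111100111010 ; hops seen [H5,H6] ; pick H6
  Q 151.157.0.58: descend 10010111100111010 ; hops seen [H5,H6] ; pick H6
  add 144.0.0.0/4 -> H6 at depth 4

== LOOKUPS ==
["H1","H1","H6","H1","H1","no-route","H0","H0","H0","H4","H6","H6"]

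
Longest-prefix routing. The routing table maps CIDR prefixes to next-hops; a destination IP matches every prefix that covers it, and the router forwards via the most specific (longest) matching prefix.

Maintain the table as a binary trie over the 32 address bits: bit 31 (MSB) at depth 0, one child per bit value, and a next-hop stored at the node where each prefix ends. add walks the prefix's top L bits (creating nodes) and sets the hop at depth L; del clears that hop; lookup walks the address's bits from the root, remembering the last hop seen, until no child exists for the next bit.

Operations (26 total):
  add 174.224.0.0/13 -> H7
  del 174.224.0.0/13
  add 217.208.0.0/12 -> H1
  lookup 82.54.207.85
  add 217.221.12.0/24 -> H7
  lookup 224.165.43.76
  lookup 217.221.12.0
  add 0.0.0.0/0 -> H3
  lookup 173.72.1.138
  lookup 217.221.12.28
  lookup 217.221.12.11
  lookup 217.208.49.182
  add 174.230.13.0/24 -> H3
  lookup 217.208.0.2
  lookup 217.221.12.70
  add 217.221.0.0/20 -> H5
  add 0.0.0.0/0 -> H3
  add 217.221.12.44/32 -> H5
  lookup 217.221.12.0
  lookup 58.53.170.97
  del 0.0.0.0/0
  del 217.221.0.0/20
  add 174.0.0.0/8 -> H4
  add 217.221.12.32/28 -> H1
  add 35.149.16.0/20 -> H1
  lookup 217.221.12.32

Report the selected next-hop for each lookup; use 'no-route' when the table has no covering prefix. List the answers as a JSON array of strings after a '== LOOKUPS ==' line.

Trace:
  + 174.224.0.0/13 (H7) depth=13
  del 174.224.0.0/13 (clear depth 13)
  + 217.208.0.0/12 (H1) depth=12
  ? 82.54.207.85  path d0:-  best=no-route
  + 217.221.12.0/24 (H7) depth=24
  ? 224.165.43.76  path d0:-→d1:-→d2:-  best=no-route
  ? 217.221.12.0  path d0:-→d1:-→d2:-→d3:-→d4:-→d5:-→d6:-→d7:-→d8:-→d9:-→d10:-→d11:-→d12:H1→d13:-→d14:-→d15:-→d16:-→d17:-→d18:-→d19:-→d20:-→d21:-→d22:-→d23:-→d24:H7  best=H7
  + 0.0.0.0/0 (H3) depth=0
  ? 173.72.1.138  path d0:H3→d1:-→d2:-→d3:-→d4:-→d5:-→d6:-  best=H3
  ? 217.221.12.28  path d0:H3→d1:-→d2:-→d3:-→d4:-→d5:-→d6:-→d7:-→d8:-→d9:-→d10:-→d11:-→d12:H1→d13:-→d14:-→d15:-→d16:-→d17:-→d18:-→d19:-→d20:-→d21:-→d22:-→d23:-→d24:H7  best=H7
  ? 217.221.12.11  path d0:H3→d1:-→d2:-→d3:-→d4:-→d5:-→d6:-→d7:-→d8:-→d9:-→d10:-→d11:-→d12:H1→d13:-→d14:-→d15:-→d16:-→d17:-→d18:-→d19:-→d20:-→d21:-→d22:-→d23:-→d24:H7  best=H7
  ? 217.208.49.182  path d0:H3→d1:-→d2:-→d3:-→d4:-→d5:-→d6:-→d7:-→d8:-→d9:-→d10:-→d11:-→d12:H1  best=H1
  + 174.230.13.0/24 (H3) depth=24
  ? 217.208.0.2  path d0:H3→d1:-→d2:-→d3:-→d4:-→d5:-→d6:-→d7:-→d8:-→d9:-→d10:-→d11:-→d12:H1  best=H1
  ? 217.221.12.70  path d0:H3→d1:-→d2:-→d3:-→d4:-→d5:-→d6:-→d7:-→d8:-→d9:-→d10:-→d11:-→d12:H1→d13:-→d14:-→d15:-→d16:-→d17:-→d18:-→d19:-→d20:-→d21:-→d22:-→d23:-→d24:H7  best=H7
  + 217.221.0.0/20 (H5) depth=20
  + 0.0.0.0/0 (H3) depth=0
  + 217.221.12.44/32 (H5) depth=32
  ? 217.221.12.0  path d0:H3→d1:-→d2:-→d3:-→d4:-→d5:-→d6:-→d7:-→d8:-→d9:-→d10:-→d11:-→d12:H1→d13:-→d14:-→d15:-→d16:-→d17:-→d18:-→d19:-→d20:H5→d21:-→d22:-→d23:-→d24:H7→d25:-→d26:-  best=H7
  ? 58.53.170.97  path d0:H3  best=H3
  del 0.0.0.0/0 (clear depth 0)
  del 217.221.0.0/20 (clear depth 20)
  + 174.0.0.0/8 (H4) depth=8
  + 217.221.12.32/28 (H1) depth=28
  + 35.149.16.0/20 (H1) depth=20
  ? 217.221.12.32  path d0:-→d1:-→d2:-→d3:-→d4:-→d5:-→d6:-→d7:-→d8:-→d9:-→d10:-→d11:-→d12:H1→d13:-→d14:-→d15:-→d16:-→d17:-→d18:-→d19:-→d20:-→d21:-→d22:-→d23:-→d24:H7→d25:-→d26:-→d27:-→d28:H1  best=H1

== LOOKUPS ==
["no-route","no-route","H7","H3","H7","H7","H1","H1","H7","H7","H3","H1"]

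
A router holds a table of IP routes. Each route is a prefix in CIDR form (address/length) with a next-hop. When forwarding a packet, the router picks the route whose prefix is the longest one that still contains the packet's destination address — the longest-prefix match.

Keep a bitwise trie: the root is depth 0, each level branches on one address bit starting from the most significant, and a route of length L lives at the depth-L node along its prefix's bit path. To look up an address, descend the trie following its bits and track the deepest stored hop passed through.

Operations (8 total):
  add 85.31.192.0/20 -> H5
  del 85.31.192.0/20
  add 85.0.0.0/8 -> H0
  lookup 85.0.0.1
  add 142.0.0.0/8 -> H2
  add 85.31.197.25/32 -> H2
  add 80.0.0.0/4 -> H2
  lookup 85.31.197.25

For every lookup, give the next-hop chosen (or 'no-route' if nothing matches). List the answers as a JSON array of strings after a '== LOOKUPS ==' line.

Trace:
  add 85.31.192.0/20 -> H5 at depth 20
  - 85.31.192.0/20 clear@20
  add 85.0.0.0/8 -> H0 at depth 8
  ? 85.0.0.1  path d0:-→d1:-→d2:-→d3:-→d4:-→d5:-→d6:-→d7:-→d8:H0→d9:-→d10:-→d11:-  best=H0
  add 142.0.0.0/8 -> H2 at depth 8
  add 85.31.197.25/32 -> H2 at depth 32
  add 80.0.0.0/4 -> H2 at depth 4
  ? 85.31.197.25  path d0:-→d1:-→d2:-→d3:-→d4:H2→d5:-→d6:-→d7:-→d8:H0→d9:-→d10:-→d11:-→d12:-→d13:-→d14:-→d15:-→d16:-→d17:-→d18:-→d19:-→d20:-→d21:-→d22:-→d23:-→d24:-→d25:-→d26:-→d27:-→d28:-→d29:-→d30:-→d31:-→d32:H2  best=H2

== LOOKUPS ==
["H0","H2"]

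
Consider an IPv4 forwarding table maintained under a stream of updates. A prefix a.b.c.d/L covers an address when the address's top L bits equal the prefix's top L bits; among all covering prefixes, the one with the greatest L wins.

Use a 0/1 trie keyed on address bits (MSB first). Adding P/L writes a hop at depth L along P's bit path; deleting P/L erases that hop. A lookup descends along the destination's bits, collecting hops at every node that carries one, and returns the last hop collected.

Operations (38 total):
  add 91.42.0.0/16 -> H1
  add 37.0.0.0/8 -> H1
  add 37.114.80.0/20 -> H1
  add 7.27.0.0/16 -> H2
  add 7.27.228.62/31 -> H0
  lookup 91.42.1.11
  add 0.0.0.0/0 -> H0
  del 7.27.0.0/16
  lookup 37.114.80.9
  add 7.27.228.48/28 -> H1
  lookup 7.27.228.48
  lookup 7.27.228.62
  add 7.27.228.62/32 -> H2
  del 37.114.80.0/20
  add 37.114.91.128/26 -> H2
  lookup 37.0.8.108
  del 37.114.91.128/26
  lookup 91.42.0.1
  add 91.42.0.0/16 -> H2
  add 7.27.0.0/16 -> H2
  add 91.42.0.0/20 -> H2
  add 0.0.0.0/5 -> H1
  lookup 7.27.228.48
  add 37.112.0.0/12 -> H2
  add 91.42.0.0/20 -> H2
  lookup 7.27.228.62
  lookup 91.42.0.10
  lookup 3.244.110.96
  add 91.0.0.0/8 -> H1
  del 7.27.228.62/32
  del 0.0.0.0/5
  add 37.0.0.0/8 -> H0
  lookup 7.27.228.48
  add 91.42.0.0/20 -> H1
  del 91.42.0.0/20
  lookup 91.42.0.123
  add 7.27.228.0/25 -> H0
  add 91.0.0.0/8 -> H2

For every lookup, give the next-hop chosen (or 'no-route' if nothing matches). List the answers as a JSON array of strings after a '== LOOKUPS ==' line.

Trace:
  + 91.42.0.0/16 (H1) depth=16
  + 37.0.0.0/8 (H1) depth=8
  + 37.114.80.0/20 (H1) depth=20
  + 7.27.0.0/16 (H2) depth=16
  + 7.27.228.62/31 (H0) depth=31
  Q 91.42.1.11: descend 0101101100101010 ; hops seen [H1] ; pick H1
  + 0.0.0.0/0 (H0) depth=0
  - 7.27.0.0/16 clear@16
  Q 37.114.80.9: descend 00100101011100100101 ; hops seen [H0,H1,H1] ; pick H1
  + 7.27.228.48/28 (H1) depth=28
  Q 7.27.228.48: descend 0000011100011011111001000011 ; hops seen [H0,H1] ; pick H1
  Q 7.27.228.62: descend 0000011100011011111001000011111 ; hops seen [H0,H1,H0] ; pick H0
  + 7.27.228.62/32 (H2) depth=32
  - 37.114.80.0/20 clear@20
  + 37.114.91.128/26 (H2) depth=26
  Q 37.0.8.108: descend 001001010 ; hops seen [H0,H1] ; pick H1
  - 37.114.91.128/26 clear@26
  Q 91.42.0.1: descend 0101101100101010 ; hops seen [H0,H1] ; pick H1
  + 91.42.0.0/16 (H2) depth=16
  + 7.27.0.0/16 (H2) depth=16
  + 91.42.0.0/20 (H2) depth=20
  + 0.0.0.0/5 (H1) depth=5
  Q 7.27.228.48: descend 0000011100011011111001000011 ; hops seen [H0,H1,H2,H1] ; pick H1
  + 37.112.0.0/12 (H2) depth=12
  + 91.42.0.0/20 (H2) depth=20
  Q 7.27.228.62: descend 00000111000110111110010000111110 ; hops seen [H0,H1,H2,H1,H0,H2] ; pick H2
  Q 91.42.0.10: descend 01011011001010100000 ; hops seen [H0,H2,H2] ; pick H2
  Q 3.244.110.96: descend 00000 ; hops seen [H0,H1] ; pick H1
  + 91.0.0.0/8 (H1) depth=8
  - 7.27.228.62/32 clear@32
  - 0.0.0.0/5 clear@5
  + 37.0.0.0/8 (H0) depth=8
  Q 7.27.228.48: descend 0000011100011011111001000011 ; hops seen [H0,H2,H1] ; pick H1
  + 91.42.0.0/20 (H1) depth=20
  - 91.42.0.0/20 clear@20
  Q 91.42.0.123: descend 01011011001010100000 ; hops seen [H0,H1,H2] ; pick H2
  + 7.27.228.0/25 (H0) depth=25
  + 91.0.0.0/8 (H2) depth=8

== LOOKUPS ==
["H1","H1","H1","H0","H1","H1","H1","H2","H2","H1","H1","H2"]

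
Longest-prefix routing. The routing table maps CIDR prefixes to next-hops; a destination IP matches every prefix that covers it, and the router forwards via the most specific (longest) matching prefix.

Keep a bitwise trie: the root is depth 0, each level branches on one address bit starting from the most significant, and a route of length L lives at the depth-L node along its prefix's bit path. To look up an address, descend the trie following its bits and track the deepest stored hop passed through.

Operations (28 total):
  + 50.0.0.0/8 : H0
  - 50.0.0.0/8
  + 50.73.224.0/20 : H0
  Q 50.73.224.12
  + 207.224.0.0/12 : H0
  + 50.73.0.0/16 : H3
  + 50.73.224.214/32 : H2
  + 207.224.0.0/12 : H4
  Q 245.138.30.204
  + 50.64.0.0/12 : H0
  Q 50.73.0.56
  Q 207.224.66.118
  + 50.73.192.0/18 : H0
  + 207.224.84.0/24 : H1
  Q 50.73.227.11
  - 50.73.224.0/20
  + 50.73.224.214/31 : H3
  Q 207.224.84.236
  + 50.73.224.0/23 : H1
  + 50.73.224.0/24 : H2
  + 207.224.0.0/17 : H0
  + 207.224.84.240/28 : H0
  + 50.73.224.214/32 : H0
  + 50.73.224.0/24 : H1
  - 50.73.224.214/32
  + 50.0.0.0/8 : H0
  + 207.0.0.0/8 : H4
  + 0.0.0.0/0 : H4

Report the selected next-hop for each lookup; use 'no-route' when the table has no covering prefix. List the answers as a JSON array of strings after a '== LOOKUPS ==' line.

Process each operation:
  + 50.0.0.0/8 (H0) depth=8
  del 50.0.0.0/8 (clear depth 8)
  + 50.73.224.0/20 (H0) depth=20
  Q 50.73.224.12: descend 00110010010010011110 ; hops seen [H0] ; pick H0
  + 207.224.0.0/12 (H0) depth=12
  + 50.73.0.0/16 (H3) depth=16
  + 50.73.224.214/32 (H2) depth=32
  + 207.224.0.0/12 (H4) depth=12
  Q 245.138.30.204: descend 11 ; hops seen [∅] ; pick no-route
  + 50.64.0.0/12 (H0) depth=12
  Q 50.73.0.56: descend 0011001001001001 ; hops seen [H0,H3] ; pick H3
  Q 207.224.66.118: descend 110011111110 ; hops seen [H4] ; pick H4
  + 50.73.192.0/18 (H0) depth=18
  + 207.224.84.0/24 (H1) depth=24
  Q 50.73.227.11: descend 0011001001001001111000 ; hops seen [H0,H3,H0,H0] ; pick H0
  del 50.73.224.0/20 (clear depth 20)
  + 50.73.224.214/31 (H3) depth=31
  Q 207.224.84.236: descend 110011111110000001010100 ; hops seen [H4,H1] ; pick H1
  + 50.73.224.0/23 (H1) depth=23
  + 50.73.224.0/24 (H2) depth=24
  + 207.224.0.0/17 (H0) depth=17
  + 207.224.84.240/28 (H0) depth=28
  + 50.73.224.214/32 (H0) depth=32
  + 50.73.224.0/24 (H1) depth=24
  del 50.73.224.214/32 (clear depth 32)
  + 50.0.0.0/8 (H0) depth=8
  + 207.0.0.0/8 (H4) depth=8
  + 0.0.0.0/0 (H4) depth=0

== LOOKUPS ==
["H0","no-route","H3","H4","H0","H1"]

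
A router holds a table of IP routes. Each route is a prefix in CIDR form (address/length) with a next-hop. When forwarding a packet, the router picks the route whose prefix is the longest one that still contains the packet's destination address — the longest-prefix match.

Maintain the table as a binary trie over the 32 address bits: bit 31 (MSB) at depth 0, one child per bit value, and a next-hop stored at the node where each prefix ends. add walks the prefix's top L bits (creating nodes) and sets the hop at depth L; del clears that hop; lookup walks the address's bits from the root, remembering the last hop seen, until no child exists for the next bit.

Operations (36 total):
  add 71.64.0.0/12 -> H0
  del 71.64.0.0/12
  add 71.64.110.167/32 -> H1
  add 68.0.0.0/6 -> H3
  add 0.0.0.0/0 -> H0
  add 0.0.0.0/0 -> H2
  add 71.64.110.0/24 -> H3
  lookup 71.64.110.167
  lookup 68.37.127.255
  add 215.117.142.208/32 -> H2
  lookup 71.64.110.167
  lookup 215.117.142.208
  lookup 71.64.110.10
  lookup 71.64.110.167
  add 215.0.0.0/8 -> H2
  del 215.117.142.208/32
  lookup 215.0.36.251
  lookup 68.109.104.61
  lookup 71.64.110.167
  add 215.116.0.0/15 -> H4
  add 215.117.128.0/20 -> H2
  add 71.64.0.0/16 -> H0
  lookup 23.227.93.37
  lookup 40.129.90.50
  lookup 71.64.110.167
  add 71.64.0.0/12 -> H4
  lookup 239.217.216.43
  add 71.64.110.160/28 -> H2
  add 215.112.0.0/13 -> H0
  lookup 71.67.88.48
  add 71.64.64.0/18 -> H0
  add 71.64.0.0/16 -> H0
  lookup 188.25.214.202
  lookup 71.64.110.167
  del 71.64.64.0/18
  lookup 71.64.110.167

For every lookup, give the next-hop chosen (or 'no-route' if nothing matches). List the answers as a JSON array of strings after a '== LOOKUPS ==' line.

Trace:
  add 71.64.0.0/12 -> H0 at depth 12
  del 71.64.0.0/12 (clear depth 12)
  add 71.64.110.167/32 -> H1 at depth 32
  add 68.0.0.0/6 -> H3 at depth 6
  add 0.0.0.0/0 -> H0 at depth 0
  add 0.0.0.0/0 -> H2 at depth 0
  add 71.64.110.0/24 -> H3 at depth 24
  ? 71.64.110.167  path d0:H2→d1:-→d2:-→d3:-→d4:-→d5:-→d6:H3→d7:-→d8:-→d9:-→d10:-→d11:-→d12:-→d13:-→d14:-→d15:-→d16:-→d17:-→d18:-→d19:-→d20:-→d21:-→d22:-→d23:-→d24:H3→d25:-→d26:-→d27:-→d28:-→d29:-→d30:-→d31:-→d32:H1  best=H1
  ? 68.37.127.255  path d0:H2→d1:-→d2:-→d3:-→d4:-→d5:-→d6:H3  best=H3
  add 215.117.142.208/32 -> H2 at depth 32
  ? 71.64.110.167  path d0:H2→d1:-→d2:-→d3:-→d4:-→d5:-→d6:H3→d7:-→d8:-→d9:-→d10:-→d11:-→d12:-→d13:-→d14:-→d15:-→d16:-→d17:-→d18:-→d19:-→d20:-→d21:-→d22:-→d23:-→d24:H3→d25:-→d26:-→d27:-→d28:-→d29:-→d30:-→d31:-→d32:H1  best=H1
  ? 215.117.142.208  path d0:H2→d1:-→d2:-→d3:-→d4:-→d5:-→d6:-→d7:-→d8:-→d9:-→d10:-→d11:-→d12:-→d13:-→d14:-→d15:-→d16:-→d17:-→d18:-→d19:-→d20:-→d21:-→d22:-→d23:-→d24:-→d25:-→d26:-→d27:-→d28:-→d29:-→d30:-→d31:-→d32:H2  best=H2
  ? 71.64.110.10  path d0:H2→d1:-→d2:-→d3:-→d4:-→d5:-→d6:H3→d7:-→d8:-→d9:-→d10:-→d11:-→d12:-→d13:-→d14:-→d15:-→d16:-→d17:-→d18:-→d19:-→d20:-→d21:-→d22:-→d23:-→d24:H3  best=H3
  ? 71.64.110.167  path d0:H2→d1:-→d2:-→d3:-→d4:-→d5:-→d6:H3→d7:-→d8:-→d9:-→d10:-→d11:-→d12:-→d13:-→d14:-→d15:-→d16:-→d17:-→d18:-→d19:-→d20:-→d21:-→d22:-→d23:-→d24:H3→d25:-→d26:-→d27:-→d28:-→d29:-→d30:-→d31:-→d32:H1  best=H1
  add 215.0.0.0/8 -> H2 at depth 8
  del 215.117.142.208/32 (clear depth 32)
  ? 215.0.36.251  path d0:H2→d1:-→d2:-→d3:-→d4:-→d5:-→d6:-→d7:-→d8:H2→d9:-  best=H2
  ? 68.109.104.61  path d0:H2→d1:-→d2:-→d3:-→d4:-→d5:-→d6:H3  best=H3
  ? 71.64.110.167  path d0:H2→d1:-→d2:-→d3:-→d4:-→d5:-→d6:H3→d7:-→d8:-→d9:-→d10:-→d11:-→d12:-→d13:-→d14:-→d15:-→d16:-→d17:-→d18:-→d19:-→d20:-→d21:-→d22:-→d23:-→d24:H3→d25:-→d26:-→d27:-→d28:-→d29:-→d30:-→d31:-→d32:H1  best=H1
  add 215.116.0.0/15 -> H4 at depth 15
  add 215.117.128.0/20 -> H2 at depth 20
  add 71.64.0.0/16 -> H0 at depth 16
  ? 23.227.93.37  path d0:H2→d1:-  best=H2
  ? 40.129.90.50  path d0:H2→d1:-  best=H2
  ? 71.64.110.167  path d0:H2→d1:-→d2:-→d3:-→d4:-→d5:-→d6:H3→d7:-→d8:-→d9:-→d10:-→d11:-→d12:-→d13:-→d14:-→d15:-→d16:H0→d17:-→d18:-→d19:-→d20:-→d21:-→d22:-→d23:-→d24:H3→d25:-→d26:-→d27:-→d28:-→d29:-→d30:-→d31:-→d32:H1  best=H1
  add 71.64.0.0/12 -> H4 at depth 12
  ? 239.217.216.43  path d0:H2→d1:-→d2:-  best=H2
  add 71.64.110.160/28 -> H2 at depth 28
  add 215.112.0.0/13 -> H0 at depth 13
  ? 71.67.88.48  path d0:H2→d1:-→d2:-→d3:-→d4:-→d5:-→d6:H3→d7:-→d8:-→d9:-→d10:-→d11:-→d12:H4→d13:-→d14:-  best=H4
  add 71.64.64.0/18 -> H0 at depth 18
  add 71.64.0.0/16 -> H0 at depth 16
  ? 188.25.214.202  path d0:H2→d1:-  best=H2
  ? 71.64.110.167  path d0:H2→d1:-→d2:-→d3:-→d4:-→d5:-→d6:H3→d7:-→d8:-→d9:-→d10:-→d11:-→d12:H4→d13:-→d14:-→d15:-→d16:H0→d17:-→d18:H0→d19:-→d20:-→d21:-→d22:-→d23:-→d24:H3→d25:-→d26:-→d27:-→d28:H2→d29:-→d30:-→d31:-→d32:H1  best=H1
  del 71.64.64.0/18 (clear depth 18)
  ? 71.64.110.167  path d0:H2→d1:-→d2:-→d3:-→d4:-→d5:-→d6:H3→d7:-→d8:-→d9:-→d10:-→d11:-→d12:H4→d13:-→d14:-→d15:-→d16:H0→d17:-→d18:-→d19:-→d20:-→d21:-→d22:-→d23:-→d24:H3→d25:-→d26:-→d27:-→d28:H2→d29:-→d30:-→d31:-→d32:H1  best=H1

== LOOKUPS ==
["H1","H3","H1","H2","H3","H1","H2","H3","H1","H2","H2","H1","H2","H4","H2","H1","H1"]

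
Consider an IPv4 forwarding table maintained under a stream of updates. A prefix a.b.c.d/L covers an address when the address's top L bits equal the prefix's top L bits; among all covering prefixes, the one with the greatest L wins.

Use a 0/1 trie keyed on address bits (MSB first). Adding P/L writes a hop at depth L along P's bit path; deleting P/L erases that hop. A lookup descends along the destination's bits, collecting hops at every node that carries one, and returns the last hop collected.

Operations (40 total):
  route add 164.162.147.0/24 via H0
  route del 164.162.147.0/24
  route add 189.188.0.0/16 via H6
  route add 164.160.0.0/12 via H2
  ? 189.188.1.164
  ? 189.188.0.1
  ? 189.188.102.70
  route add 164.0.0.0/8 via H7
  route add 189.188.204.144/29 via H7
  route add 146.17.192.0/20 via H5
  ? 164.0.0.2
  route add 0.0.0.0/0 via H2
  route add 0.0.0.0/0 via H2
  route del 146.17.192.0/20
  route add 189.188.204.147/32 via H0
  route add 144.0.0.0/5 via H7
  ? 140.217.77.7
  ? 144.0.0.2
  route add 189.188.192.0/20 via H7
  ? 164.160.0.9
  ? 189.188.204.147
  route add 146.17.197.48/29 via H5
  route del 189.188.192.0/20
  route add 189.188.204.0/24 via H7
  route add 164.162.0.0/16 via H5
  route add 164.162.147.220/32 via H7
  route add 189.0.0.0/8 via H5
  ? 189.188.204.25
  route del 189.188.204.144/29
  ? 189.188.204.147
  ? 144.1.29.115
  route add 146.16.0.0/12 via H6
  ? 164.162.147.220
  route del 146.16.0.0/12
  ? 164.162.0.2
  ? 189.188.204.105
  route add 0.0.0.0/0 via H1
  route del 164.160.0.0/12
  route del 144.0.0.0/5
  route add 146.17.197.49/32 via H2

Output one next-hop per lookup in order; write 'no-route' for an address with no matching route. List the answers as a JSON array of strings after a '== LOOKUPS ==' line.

Apply in order:
  add 164.162.147.0/24 -> H0 at depth 24
  - 164.162.147.0/24 clear@24
  add 189.188.0.0/16 -> H6 at depth 16
  add 164.160.0.0/12 -> H2 at depth 12
  lookup 189.188.1.164: bits 1011110110111100 walk d0:-→d1:-→d2:-→d3:-→d4:-→d5:-→d6:-→d7:-→d8:-→d9:-→d10:-→d11:-→d12:-→d13:-→d14:-→d15:-→d16:H6 -> H6
  lookup 189.188.0.1: bits 1011110110111100 walk d0:-→d1:-→d2:-→d3:-→d4:-→d5:-→d6:-→d7:-→d8:-→d9:-→d10:-→d11:-→d12:-→d13:-→d14:-→d15:-→d16:H6 -> H6
  lookup 189.188.102.70: bits 1011110110111100 walk d0:-→d1:-→d2:-→d3:-→d4:-→d5:-→d6:-→d7:-→d8:-→d9:-→d10:-→d11:-→d12:-→d13:-→d14:-→d15:-→d16:H6 -> H6
  add 164.0.0.0/8 -> H7 at depth 8
  add 189.188.204.144/29 -> H7 at depth 29
  add 146.17.192.0/20 -> H5 at depth 20
  lookup 164.0.0.2: bits 10100100 walk d0:-→d1:-→d2:-→d3:-→d4:-→d5:-→d6:-→d7:-→d8:H7 -> H7
  add 0.0.0.0/0 -> H2 at depth 0
  add 0.0.0.0/0 -> H2 at depth 0
  - 146.17.192.0/20 clear@20
  add 189.188.204.147/32 -> H0 at depth 32
  add 144.0.0.0/5 -> H7 at depth 5
  lookup 140.217.77.7: bits 100 walk d0:H2→d1:-→d2:-→d3:- -> H2
  lookup 144.0.0.2: bits 100100 walk d0:H2→d1:-→d2:-→d3:-→d4:-→d5:H7→d6:- -> H7
  add 189.188.192.0/20 -> H7 at depth 20
  lookup 164.160.0.9: bits 10100100101000 walk d0:H2→d1:-→d2:-→d3:-→d4:-→d5:-→d6:-→d7:-→d8:H7→d9:-→d10:-→d11:-→d12:H2→d13:-→d14:- -> H2
  lookup 189.188.204.147: bits 10111101101111001100110010010011 walk d0:H2→d1:-→d2:-→d3:-→d4:-→d5:-→d6:-→d7:-→d8:-→d9:-→d10:-→d11:-→d12:-→d13:-→d14:-→d15:-→d16:H6→d17:-→d18:-→d19:-→d20:H7→d21:-→d22:-→d23:-→d24:-→d25:-→d26:-→d27:-→d28:-→d29:H7→d30:-→d31:-→d32:H0 -> H0
  add 146.17.197.48/29 -> H5 at depth 29
  - 189.188.192.0/20 clear@20
  add 189.188.204.0/24 -> H7 at depth 24
  add 164.162.0.0/16 -> H5 at depth 16
  add 164.162.147.220/32 -> H7 at depth 32
  add 189.0.0.0/8 -> H5 at depth 8
  lookup 189.188.204.25: bits 101111011011110011001100 walk d0:H2→d1:-→d2:-→d3:-→d4:-→d5:-→d6:-→d7:-→d8:H5→d9:-→d10:-→d11:-→d12:-→d13:-→d14:-→d15:-→d16:H6→d17:-→d18:-→d19:-→d20:-→d21:-→d22:-→d23:-→d24:H7 -> H7
  - 189.188.204.144/29 clear@29
  lookup 189.188.204.147: bits 10111101101111001100110010010011 walk d0:H2→d1:-→d2:-→d3:-→d4:-→d5:-→d6:-→d7:-→d8:H5→d9:-→d10:-→d11:-→d12:-→d13:-→d14:-→d15:-→d16:H6→d17:-→d18:-→d19:-→d20:-→d21:-→d22:-→d23:-→d24:H7→d25:-→d26:-→d27:-→d28:-→d29:-→d30:-→d31:-→d32:H0 -> H0
  lookup 144.1.29.115: bits 100100 walk d0:H2→d1:-→d2:-→d3:-→d4:-→d5:H7→d6:- -> H7
  add 146.16.0.0/12 -> H6 at depth 12
  lookup 164.162.147.220: bits 10100100101000101001001111011100 walk d0:H2→d1:-→d2:-→d3:-→d4:-→d5:-→d6:-→d7:-→d8:H7→d9:-→d10:-→d11:-→d12:H2→d13:-→d14:-→d15:-→d16:H5→d17:-→d18:-→d19:-→d20:-→d21:-→d22:-→d23:-→d24:-→d25:-→d26:-→d27:-→d28:-→d29:-→d30:-→d31:-→d32:H7 -> H7
  - 146.16.0.0/12 clear@12
  lookup 164.162.0.2: bits 1010010010100010 walk d0:H2→d1:-→d2:-→d3:-→d4:-→d5:-→d6:-→d7:-→d8:H7→d9:-→d10:-→d11:-→d12:H2→d13:-→d14:-→d15:-→d16:H5 -> H5
  lookup 189.188.204.105: bits 101111011011110011001100 walk d0:H2→d1:-→d2:-→d3:-→d4:-→d5:-→d6:-→d7:-→d8:H5→d9:-→d10:-→d11:-→d12:-→d13:-→d14:-→d15:-→d16:H6→d17:-→d18:-→d19:-→d20:-→d21:-→d22:-→d23:-→d24:H7 -> H7
  add 0.0.0.0/0 -> H1 at depth 0
  - 164.160.0.0/12 clear@12
  - 144.0.0.0/5 clear@5
  add 146.17.197.49/32 -> H2 at depth 32

== LOOKUPS ==
["H6","H6","H6","H7","H2","H7","H2","H0","H7","H0","H7","H7","H5","H7"]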